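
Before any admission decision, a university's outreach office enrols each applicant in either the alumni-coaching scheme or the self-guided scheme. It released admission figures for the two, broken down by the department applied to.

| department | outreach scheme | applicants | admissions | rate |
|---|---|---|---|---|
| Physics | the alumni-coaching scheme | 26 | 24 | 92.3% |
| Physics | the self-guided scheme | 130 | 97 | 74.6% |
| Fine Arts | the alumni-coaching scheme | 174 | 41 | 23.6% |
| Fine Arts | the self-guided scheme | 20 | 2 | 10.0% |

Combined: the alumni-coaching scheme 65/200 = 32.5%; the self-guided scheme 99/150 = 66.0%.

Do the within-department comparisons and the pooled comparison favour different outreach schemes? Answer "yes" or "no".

Within each department level (Physics 92.3% vs 74.6%; Fine Arts 23.6% vs 10.0%), the alumni-coaching scheme has the higher rate every time. Pooled: 32.5% vs 66.0% — the self-guided scheme has the higher rate overall. The two comparisons disagree.

yes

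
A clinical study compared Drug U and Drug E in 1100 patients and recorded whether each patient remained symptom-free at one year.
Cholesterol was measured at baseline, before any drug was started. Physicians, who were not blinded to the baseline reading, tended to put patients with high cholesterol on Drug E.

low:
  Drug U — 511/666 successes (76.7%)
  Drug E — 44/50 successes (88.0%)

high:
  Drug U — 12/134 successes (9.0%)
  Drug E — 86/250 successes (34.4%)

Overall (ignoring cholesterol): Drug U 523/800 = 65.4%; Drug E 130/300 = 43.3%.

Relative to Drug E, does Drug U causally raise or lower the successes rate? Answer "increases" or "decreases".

decreases

The cholesterol-specific comparison favours Drug E throughout, but the pooled figures favour Drug U. The question is whether to condition on cholesterol.
Cholesterol is set before the drug has any effect — it is not caused by the drug — and it independently drives the outcome. That makes it a confounder, so the causal comparison is within cholesterol levels.
Within each level — low: 76.7% vs 88.0%; high: 9.0% vs 34.4% — Drug E is higher every time.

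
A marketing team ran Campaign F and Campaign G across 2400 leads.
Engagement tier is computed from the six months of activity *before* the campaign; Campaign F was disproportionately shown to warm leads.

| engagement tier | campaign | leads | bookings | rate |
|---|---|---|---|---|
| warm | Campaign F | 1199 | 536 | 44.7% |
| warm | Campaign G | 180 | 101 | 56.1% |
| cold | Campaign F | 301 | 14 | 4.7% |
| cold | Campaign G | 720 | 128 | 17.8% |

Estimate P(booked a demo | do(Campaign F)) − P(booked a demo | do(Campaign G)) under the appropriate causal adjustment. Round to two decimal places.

-0.12

Campaign G is higher inside every engagement tier stratum but Campaign F is higher in aggregate. Whether to stratify depends on how engagement tier relates to the campaign.
Since engagement tier is a pre-existing factor (not a product of the campaign) and it affects the outcome on its own, it is a confounder. The stratified rates, not the pooled rate, identify the causal effect.
Adjusting over the population distribution of engagement tier: 0.575·(0.447−0.561) + 0.425·(0.047−0.178) = -0.121.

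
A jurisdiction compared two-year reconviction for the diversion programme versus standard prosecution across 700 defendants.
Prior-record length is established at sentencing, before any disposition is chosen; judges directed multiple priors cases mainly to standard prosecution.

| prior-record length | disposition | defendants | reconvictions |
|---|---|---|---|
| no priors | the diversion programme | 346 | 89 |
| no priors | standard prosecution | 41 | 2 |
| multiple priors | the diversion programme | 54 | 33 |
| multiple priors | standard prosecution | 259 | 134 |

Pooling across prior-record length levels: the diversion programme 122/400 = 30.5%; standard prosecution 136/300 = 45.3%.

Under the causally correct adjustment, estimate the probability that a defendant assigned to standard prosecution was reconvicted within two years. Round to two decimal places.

Here prior-record length is a common cause — it drives both which disposition a case falls under and the outcome. The crude comparison mixes populations; the stratum-specific rates are the causally relevant ones.
Standardising standard prosecution to the population prior-record length mix: 0.553·2/41 + 0.447·134/259 = 0.258.

0.26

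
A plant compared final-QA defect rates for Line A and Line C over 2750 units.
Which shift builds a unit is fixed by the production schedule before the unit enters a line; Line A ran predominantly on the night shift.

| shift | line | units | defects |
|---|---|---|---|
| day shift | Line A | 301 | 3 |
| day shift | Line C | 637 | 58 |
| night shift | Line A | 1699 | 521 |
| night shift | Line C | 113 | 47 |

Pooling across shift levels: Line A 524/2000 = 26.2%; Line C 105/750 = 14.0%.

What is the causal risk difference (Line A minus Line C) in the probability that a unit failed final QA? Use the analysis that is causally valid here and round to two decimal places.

Nothing the line does changes shift; the imbalance is an allocation artefact. With shift also predicting the outcome, the pooled figure is confounded, and the within-stratum comparison is the causal one.
Adjusting over the population distribution of shift: 0.341·(0.010−0.091) + 0.659·(0.307−0.416) = -0.100.

-0.10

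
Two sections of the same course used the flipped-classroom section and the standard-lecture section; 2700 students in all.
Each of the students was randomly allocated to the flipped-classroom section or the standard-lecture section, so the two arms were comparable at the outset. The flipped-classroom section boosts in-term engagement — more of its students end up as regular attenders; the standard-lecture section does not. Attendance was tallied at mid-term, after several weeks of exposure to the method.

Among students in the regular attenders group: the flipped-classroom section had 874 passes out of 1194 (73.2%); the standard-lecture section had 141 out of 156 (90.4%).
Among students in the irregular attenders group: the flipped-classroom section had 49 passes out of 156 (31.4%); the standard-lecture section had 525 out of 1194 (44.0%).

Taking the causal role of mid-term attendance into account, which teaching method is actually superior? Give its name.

The stratified and pooled comparisons disagree (the standard-lecture section wins within each mid-term attendance; the flipped-classroom section wins overall), so the answer turns on the causal role of mid-term attendance.
Because the teaching method influences mid-term attendance, mid-term attendance is a post-treatment mediator, not a confounder. Stratifying on it would bias the estimate; the causal effect is the crude pooled difference.
Pooled: the flipped-classroom section 68.4% vs the standard-lecture section 49.3%; the flipped-classroom section is higher overall.

the flipped-classroom section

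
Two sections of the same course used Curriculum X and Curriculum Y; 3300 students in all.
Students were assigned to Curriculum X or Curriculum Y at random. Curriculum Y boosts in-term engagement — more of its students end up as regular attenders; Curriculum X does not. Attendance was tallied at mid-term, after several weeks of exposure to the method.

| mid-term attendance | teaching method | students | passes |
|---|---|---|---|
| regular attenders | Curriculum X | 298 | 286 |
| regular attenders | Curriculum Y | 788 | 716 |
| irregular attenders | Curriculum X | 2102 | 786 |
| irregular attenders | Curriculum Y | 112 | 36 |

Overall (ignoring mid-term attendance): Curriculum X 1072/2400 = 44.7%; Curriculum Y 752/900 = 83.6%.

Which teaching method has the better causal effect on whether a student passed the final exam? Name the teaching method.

Curriculum Y

Curriculum X is higher inside every mid-term attendance stratum but Curriculum Y is higher in aggregate. Whether to stratify depends on how mid-term attendance relates to the teaching method.
Stratifying would compare teaching methods among students the teaching methods themselves sorted into mid-term attendance groups — a form of selection on an intermediate. The unconditioned pooled rates give the total causal effect.
Pooled: Curriculum X 44.7% vs Curriculum Y 83.6%; Curriculum Y is higher overall.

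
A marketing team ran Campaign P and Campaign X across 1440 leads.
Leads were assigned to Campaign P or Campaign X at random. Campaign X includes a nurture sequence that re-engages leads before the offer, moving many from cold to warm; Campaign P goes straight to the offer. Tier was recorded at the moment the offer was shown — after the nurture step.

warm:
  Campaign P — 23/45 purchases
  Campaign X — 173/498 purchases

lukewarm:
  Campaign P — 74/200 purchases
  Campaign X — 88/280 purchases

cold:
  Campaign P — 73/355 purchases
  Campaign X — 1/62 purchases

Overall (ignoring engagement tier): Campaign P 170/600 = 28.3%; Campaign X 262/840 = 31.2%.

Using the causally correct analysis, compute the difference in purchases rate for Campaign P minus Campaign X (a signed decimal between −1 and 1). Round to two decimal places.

Engagement tier lies on the pathway campaign → engagement tier → outcome, so adjusting for it blocks the indirect effect. For the total causal effect of campaign, use the unadjusted pooled rates.
The causal difference is the pooled difference: 0.283 − 0.312 = -0.029.

-0.03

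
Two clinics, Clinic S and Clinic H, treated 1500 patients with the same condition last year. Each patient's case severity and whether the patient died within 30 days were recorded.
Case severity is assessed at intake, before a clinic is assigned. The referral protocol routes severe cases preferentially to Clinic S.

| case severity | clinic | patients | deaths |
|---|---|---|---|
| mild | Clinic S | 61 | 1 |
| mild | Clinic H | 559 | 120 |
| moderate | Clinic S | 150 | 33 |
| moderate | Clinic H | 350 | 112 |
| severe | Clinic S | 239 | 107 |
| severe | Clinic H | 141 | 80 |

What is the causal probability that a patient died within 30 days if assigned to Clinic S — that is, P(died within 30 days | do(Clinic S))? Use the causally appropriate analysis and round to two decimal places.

0.19

Clinic S is lower inside every case severity stratum but Clinic H is lower in aggregate. Whether to stratify depends on how case severity relates to the clinic.
Case severity is set before the clinic has any effect — it is not caused by the clinic — and it independently drives the outcome. That makes it a confounder, so the causal comparison is within case severity levels.
Standardising Clinic S to the population case severity mix: 0.413·1/61 + 0.333·33/150 + 0.253·107/239 = 0.194.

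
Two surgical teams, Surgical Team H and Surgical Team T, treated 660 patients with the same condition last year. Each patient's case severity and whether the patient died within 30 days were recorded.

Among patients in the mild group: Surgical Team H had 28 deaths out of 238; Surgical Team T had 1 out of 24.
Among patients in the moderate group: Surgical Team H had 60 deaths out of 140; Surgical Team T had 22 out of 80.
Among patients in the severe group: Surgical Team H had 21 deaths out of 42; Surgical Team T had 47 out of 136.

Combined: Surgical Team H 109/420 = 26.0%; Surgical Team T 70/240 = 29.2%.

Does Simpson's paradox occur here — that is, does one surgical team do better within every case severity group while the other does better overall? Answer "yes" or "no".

yes

Within each case severity level (mild 11.8% vs 4.2%; moderate 42.9% vs 27.5%; severe 50.0% vs 34.6%), Surgical Team T has the lower rate every time. Pooled: 26.0% vs 29.2% — Surgical Team H has the lower rate overall. The two comparisons disagree.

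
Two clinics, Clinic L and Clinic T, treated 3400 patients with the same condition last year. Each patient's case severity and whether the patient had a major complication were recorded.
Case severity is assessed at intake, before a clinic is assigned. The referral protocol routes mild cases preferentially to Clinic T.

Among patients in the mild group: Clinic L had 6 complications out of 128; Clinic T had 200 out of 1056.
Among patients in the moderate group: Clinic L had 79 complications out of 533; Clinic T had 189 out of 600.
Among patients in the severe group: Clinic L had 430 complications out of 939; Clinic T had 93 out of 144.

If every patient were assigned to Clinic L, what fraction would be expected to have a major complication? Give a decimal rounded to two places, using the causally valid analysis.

0.21

Case severity differs across clinics for reasons unrelated to any effect of the clinic itself, and it separately predicts the outcome — a classic confounder. We must compare within case severity levels.
Standardising Clinic L to the population case severity mix: 0.348·6/128 + 0.333·79/533 + 0.319·430/939 = 0.212.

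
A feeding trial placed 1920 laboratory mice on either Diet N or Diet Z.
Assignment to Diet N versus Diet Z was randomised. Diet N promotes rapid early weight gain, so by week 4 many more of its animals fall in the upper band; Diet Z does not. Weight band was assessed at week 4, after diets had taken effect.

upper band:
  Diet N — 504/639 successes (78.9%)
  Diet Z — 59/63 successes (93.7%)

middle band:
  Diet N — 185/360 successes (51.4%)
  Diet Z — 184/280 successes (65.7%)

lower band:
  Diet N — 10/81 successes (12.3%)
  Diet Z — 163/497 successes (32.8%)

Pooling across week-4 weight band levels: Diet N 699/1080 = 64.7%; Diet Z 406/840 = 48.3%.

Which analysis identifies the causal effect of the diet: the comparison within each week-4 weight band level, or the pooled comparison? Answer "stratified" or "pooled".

Week-4 weight band is recorded after the diet and is itself shifted by it — it sits on the causal path from diet to outcome. Conditioning on a mediator would strip out part of the effect we want; the pooled comparison gives the total causal effect.
Pooled: Diet N 64.7% vs Diet Z 48.3%; Diet N is higher overall.

pooled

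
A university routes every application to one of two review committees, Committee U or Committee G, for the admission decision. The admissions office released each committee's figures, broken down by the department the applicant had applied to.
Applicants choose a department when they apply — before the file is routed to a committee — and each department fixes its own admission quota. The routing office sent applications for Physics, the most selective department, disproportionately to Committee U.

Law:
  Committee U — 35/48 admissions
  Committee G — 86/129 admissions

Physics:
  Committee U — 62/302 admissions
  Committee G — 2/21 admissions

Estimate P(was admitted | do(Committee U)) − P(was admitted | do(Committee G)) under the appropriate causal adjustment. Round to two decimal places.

Since department is a pre-existing factor (not a product of the review committee) and it affects the outcome on its own, it is a confounder. The stratified rates, not the pooled rate, identify the causal effect.
Adjusting over the population distribution of department: 0.354·(0.729−0.667) + 0.646·(0.205−0.095) = +0.093.

+0.09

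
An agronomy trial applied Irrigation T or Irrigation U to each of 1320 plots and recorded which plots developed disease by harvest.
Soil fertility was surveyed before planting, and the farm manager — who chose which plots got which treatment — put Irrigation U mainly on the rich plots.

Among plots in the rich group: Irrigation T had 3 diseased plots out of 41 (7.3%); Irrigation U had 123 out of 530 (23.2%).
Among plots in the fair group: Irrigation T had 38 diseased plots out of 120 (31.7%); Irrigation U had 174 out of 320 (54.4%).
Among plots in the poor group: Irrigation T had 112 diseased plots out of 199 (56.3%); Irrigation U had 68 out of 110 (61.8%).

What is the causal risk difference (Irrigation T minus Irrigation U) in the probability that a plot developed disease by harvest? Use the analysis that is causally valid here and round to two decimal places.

-0.16

Within every soil fertility level Irrigation T has the lower rate, yet pooled Irrigation U does — Simpson's reversal.
Since soil fertility is a pre-existing factor (not a product of the irrigation) and it affects the outcome on its own, it is a confounder. The stratified rates, not the pooled rate, identify the causal effect.
Adjusting over the population distribution of soil fertility: 0.433·(0.073−0.232) + 0.333·(0.317−0.544) + 0.234·(0.563−0.618) = -0.157.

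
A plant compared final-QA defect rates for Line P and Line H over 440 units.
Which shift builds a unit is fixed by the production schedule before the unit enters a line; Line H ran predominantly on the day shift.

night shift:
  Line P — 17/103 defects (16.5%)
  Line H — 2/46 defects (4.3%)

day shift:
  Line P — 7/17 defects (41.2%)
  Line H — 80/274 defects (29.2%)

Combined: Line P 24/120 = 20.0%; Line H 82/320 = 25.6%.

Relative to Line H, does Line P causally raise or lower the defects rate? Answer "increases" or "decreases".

Since shift is a pre-existing factor (not a product of the line) and it affects the outcome on its own, it is a confounder. The stratified rates, not the pooled rate, identify the causal effect.
Within each level — night shift: 16.5% vs 4.3%; day shift: 41.2% vs 29.2% — Line H is lower every time.

increases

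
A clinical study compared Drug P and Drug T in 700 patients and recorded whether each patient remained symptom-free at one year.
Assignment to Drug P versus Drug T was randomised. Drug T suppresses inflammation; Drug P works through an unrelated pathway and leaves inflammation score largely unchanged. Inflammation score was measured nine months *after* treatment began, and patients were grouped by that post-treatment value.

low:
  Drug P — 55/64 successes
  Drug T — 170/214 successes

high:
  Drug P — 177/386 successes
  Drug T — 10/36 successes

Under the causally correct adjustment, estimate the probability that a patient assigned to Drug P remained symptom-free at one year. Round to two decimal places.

Drug P is higher inside every inflammation score stratum but Drug T is higher in aggregate. Whether to stratify depends on how inflammation score relates to the drug.
The distribution of inflammation score is itself part of what the drug does — it is an intermediate outcome. Holding it fixed would remove that part of the effect; the total effect is the pooled difference.
So P(outcome | do(Drug P)) is just the pooled rate for Drug P: 232/450 = 0.516.

0.52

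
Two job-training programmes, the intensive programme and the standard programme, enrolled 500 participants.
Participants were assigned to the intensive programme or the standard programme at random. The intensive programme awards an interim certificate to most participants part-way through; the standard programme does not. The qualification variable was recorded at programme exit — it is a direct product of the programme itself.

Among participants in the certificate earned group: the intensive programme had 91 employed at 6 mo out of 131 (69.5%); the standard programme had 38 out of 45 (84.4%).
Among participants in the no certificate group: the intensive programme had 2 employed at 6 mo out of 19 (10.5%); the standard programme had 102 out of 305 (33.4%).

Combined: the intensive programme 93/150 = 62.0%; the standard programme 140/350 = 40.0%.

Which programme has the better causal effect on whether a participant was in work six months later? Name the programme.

Stratifying would compare programmes among participants the programmes themselves sorted into qualification attained during the programme groups — a form of selection on an intermediate. The unconditioned pooled rates give the total causal effect.
Pooled: the intensive programme 62.0% vs the standard programme 40.0%; the intensive programme is higher overall.

the intensive programme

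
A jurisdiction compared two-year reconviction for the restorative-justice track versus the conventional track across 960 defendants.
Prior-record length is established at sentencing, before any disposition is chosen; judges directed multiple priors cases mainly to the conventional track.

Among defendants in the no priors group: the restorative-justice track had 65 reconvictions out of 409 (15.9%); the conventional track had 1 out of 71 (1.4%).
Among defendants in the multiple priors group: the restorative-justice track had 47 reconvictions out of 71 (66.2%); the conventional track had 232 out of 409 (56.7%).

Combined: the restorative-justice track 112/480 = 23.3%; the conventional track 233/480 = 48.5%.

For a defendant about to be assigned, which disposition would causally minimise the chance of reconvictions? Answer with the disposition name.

Within every prior-record length level the conventional track has the lower rate, yet pooled the restorative-justice track does — Simpson's reversal.
Since prior-record length is a pre-existing factor (not a product of the disposition) and it affects the outcome on its own, it is a confounder. The stratified rates, not the pooled rate, identify the causal effect.
Within each level — no priors: 15.9% vs 1.4%; multiple priors: 66.2% vs 56.7% — the conventional track is lower every time.

the conventional track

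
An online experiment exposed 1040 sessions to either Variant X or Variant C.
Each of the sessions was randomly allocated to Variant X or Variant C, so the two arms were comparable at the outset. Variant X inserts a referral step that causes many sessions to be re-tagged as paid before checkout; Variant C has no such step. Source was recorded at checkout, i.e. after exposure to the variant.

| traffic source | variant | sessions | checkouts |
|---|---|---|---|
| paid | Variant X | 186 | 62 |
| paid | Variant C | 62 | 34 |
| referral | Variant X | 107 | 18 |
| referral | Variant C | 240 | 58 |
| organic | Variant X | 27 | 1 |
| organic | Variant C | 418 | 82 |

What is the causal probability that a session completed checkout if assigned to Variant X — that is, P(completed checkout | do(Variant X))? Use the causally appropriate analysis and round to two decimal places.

Traffic source lies on the pathway variant → traffic source → outcome, so adjusting for it blocks the indirect effect. For the total causal effect of variant, use the unadjusted pooled rates.
So P(outcome | do(Variant X)) is just the pooled rate for Variant X: 81/320 = 0.253.

0.25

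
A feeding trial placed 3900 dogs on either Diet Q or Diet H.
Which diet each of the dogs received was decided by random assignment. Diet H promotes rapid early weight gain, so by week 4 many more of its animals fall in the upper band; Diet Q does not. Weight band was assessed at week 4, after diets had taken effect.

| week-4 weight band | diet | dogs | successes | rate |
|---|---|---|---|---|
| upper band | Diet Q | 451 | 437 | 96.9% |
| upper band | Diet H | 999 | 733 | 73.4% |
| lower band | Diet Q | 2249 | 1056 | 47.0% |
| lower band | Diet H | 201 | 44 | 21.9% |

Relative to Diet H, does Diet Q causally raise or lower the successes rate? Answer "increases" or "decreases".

Week-4 weight band is recorded after the diet and is itself shifted by it — it sits on the causal path from diet to outcome. Conditioning on a mediator would strip out part of the effect we want; the pooled comparison gives the total causal effect.
Pooled: Diet Q 55.3% vs Diet H 64.8%; Diet H is higher overall.

decreases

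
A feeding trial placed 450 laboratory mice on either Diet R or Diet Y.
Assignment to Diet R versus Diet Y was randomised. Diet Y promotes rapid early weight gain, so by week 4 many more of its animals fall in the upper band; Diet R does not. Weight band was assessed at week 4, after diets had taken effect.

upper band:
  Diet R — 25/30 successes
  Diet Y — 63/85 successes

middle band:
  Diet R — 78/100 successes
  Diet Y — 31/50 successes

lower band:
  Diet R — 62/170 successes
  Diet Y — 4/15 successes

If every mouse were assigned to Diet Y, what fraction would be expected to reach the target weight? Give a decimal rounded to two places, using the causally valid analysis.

0.65

Because the diet influences week-4 weight band, week-4 weight band is a post-treatment mediator, not a confounder. Stratifying on it would bias the estimate; the causal effect is the crude pooled difference.
So P(outcome | do(Diet Y)) is just the pooled rate for Diet Y: 98/150 = 0.653.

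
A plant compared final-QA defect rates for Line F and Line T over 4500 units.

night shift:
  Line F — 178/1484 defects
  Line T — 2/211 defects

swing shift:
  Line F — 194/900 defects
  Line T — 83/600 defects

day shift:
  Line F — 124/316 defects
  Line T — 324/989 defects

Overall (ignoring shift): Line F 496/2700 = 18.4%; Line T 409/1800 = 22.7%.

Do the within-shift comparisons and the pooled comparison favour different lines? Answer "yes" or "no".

yes

Within each shift level (night shift 12.0% vs 0.9%; swing shift 21.6% vs 13.8%; day shift 39.2% vs 32.8%), Line T has the lower rate every time. Pooled: 18.4% vs 22.7% — Line F has the lower rate overall. The two comparisons disagree.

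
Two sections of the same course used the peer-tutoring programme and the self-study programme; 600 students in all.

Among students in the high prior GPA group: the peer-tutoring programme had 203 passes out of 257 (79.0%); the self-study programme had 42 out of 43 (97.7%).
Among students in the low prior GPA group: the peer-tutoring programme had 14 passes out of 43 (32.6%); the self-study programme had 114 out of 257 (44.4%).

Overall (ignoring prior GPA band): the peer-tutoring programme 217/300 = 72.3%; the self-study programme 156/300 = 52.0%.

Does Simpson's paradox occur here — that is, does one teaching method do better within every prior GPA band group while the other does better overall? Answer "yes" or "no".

Within each prior GPA band level (high prior GPA 79.0% vs 97.7%; low prior GPA 32.6% vs 44.4%), the self-study programme has the higher rate every time. Pooled: 72.3% vs 52.0% — the peer-tutoring programme has the higher rate overall. The two comparisons disagree.

yes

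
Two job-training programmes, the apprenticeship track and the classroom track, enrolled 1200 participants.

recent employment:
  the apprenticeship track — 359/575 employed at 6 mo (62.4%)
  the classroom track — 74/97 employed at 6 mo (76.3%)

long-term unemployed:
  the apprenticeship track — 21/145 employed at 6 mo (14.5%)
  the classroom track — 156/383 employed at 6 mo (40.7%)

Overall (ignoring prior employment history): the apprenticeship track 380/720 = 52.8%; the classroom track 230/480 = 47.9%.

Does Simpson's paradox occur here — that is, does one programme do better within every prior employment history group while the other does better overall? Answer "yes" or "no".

yes

Within each prior employment history level (recent employment 62.4% vs 76.3%; long-term unemployed 14.5% vs 40.7%), the classroom track has the higher rate every time. Pooled: 52.8% vs 47.9% — the apprenticeship track has the higher rate overall. The two comparisons disagree.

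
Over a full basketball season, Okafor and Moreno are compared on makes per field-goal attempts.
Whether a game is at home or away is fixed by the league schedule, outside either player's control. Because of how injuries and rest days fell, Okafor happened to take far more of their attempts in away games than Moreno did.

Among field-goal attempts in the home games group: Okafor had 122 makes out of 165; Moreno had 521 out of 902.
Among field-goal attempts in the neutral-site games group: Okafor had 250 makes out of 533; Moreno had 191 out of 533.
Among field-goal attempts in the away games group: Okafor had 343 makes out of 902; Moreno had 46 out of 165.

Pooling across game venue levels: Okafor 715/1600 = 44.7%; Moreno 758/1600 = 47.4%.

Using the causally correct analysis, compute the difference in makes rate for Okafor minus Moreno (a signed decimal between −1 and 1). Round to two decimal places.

Game venue differs across players for reasons unrelated to any effect of the player itself, and it separately predicts the outcome — a classic confounder. We must compare within game venue levels.
Adjusting over the population distribution of game venue: 0.333·(0.739−0.578) + 0.333·(0.469−0.358) + 0.333·(0.380−0.279) = +0.125.

+0.12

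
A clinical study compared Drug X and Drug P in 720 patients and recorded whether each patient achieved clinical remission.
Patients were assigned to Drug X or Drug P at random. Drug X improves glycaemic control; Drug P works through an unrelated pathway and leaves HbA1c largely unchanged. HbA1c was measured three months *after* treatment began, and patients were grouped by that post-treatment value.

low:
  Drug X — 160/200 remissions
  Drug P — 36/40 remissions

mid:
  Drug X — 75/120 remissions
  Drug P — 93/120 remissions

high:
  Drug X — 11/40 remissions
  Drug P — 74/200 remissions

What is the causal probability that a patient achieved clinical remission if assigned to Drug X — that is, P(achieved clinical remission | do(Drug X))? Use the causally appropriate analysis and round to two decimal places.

Stratifying would compare drugs among patients the drugs themselves sorted into HbA1c groups — a form of selection on an intermediate. The unconditioned pooled rates give the total causal effect.
So P(outcome | do(Drug X)) is just the pooled rate for Drug X: 246/360 = 0.683.

0.68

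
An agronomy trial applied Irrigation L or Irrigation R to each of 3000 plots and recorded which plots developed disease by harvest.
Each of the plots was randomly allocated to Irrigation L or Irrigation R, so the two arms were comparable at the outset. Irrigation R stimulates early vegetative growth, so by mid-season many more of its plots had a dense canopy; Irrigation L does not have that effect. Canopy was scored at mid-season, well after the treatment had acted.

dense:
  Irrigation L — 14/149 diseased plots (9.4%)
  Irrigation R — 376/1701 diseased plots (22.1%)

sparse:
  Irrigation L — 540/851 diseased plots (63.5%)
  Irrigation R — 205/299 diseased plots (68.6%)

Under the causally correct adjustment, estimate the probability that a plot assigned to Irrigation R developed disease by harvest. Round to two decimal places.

Mid-season canopy is recorded after the irrigation and is itself shifted by it — it sits on the causal path from irrigation to outcome. Conditioning on a mediator would strip out part of the effect we want; the pooled comparison gives the total causal effect.
So P(outcome | do(Irrigation R)) is just the pooled rate for Irrigation R: 581/2000 = 0.290.

0.29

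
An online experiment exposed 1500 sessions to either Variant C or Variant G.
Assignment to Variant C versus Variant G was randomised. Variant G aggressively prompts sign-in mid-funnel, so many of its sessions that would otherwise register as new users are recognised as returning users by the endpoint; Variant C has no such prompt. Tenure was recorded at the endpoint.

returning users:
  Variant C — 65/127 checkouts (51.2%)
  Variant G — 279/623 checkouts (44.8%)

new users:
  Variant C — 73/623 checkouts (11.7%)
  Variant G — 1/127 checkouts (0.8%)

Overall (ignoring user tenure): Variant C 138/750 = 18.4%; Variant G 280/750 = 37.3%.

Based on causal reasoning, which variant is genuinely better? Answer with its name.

Variant C is higher inside every user tenure stratum but Variant G is higher in aggregate. Whether to stratify depends on how user tenure relates to the variant.
User tenure is recorded after the variant and is itself shifted by it — it sits on the causal path from variant to outcome. Conditioning on a mediator would strip out part of the effect we want; the pooled comparison gives the total causal effect.
Pooled: Variant C 18.4% vs Variant G 37.3%; Variant G is higher overall.

Variant G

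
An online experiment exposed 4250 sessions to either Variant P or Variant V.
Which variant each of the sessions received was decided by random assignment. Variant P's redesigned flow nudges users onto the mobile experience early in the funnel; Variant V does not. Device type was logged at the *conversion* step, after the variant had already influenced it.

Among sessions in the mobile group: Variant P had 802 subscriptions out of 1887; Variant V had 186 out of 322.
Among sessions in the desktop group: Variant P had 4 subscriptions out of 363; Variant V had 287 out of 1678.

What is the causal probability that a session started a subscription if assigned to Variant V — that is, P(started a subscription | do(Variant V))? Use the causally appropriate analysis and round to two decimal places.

0.24

Stratifying would compare variants among sessions the variants themselves sorted into device type groups — a form of selection on an intermediate. The unconditioned pooled rates give the total causal effect.
So P(outcome | do(Variant V)) is just the pooled rate for Variant V: 473/2000 = 0.236.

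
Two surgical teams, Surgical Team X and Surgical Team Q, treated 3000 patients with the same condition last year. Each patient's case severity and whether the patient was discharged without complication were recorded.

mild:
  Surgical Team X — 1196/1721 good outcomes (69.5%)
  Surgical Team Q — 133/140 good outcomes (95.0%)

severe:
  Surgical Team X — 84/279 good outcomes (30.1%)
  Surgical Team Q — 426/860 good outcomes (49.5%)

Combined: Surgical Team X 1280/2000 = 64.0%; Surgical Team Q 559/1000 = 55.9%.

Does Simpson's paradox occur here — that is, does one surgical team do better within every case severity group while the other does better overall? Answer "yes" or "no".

yes

Within each case severity level (mild 69.5% vs 95.0%; severe 30.1% vs 49.5%), Surgical Team Q has the higher rate every time. Pooled: 64.0% vs 55.9% — Surgical Team X has the higher rate overall. The two comparisons disagree.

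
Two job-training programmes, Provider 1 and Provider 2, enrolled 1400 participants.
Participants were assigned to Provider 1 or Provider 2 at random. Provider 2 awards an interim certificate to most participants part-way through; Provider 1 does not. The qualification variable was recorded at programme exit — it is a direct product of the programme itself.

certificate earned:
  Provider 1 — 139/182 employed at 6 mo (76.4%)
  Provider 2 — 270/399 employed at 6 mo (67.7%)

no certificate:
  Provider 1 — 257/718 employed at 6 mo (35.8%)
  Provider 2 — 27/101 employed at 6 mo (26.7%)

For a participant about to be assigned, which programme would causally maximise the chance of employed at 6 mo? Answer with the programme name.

Stratifying would compare programmes among participants the programmes themselves sorted into qualification attained during the programme groups — a form of selection on an intermediate. The unconditioned pooled rates give the total causal effect.
Pooled: Provider 1 44.0% vs Provider 2 59.4%; Provider 2 is higher overall.

Provider 2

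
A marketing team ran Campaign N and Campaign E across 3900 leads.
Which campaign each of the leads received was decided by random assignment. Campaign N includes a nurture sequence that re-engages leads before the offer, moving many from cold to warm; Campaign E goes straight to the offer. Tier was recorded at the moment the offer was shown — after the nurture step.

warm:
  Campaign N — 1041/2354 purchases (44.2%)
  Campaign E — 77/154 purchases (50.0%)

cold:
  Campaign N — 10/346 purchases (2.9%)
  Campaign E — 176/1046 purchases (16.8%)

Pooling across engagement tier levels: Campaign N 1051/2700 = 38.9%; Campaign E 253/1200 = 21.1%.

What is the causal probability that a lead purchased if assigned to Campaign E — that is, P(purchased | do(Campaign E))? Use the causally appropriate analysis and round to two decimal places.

0.21

Within every engagement tier level Campaign E has the higher rate, yet pooled Campaign N does — Simpson's reversal.
Stratifying would compare campaigns among leads the campaigns themselves sorted into engagement tier groups — a form of selection on an intermediate. The unconditioned pooled rates give the total causal effect.
So P(outcome | do(Campaign E)) is just the pooled rate for Campaign E: 253/1200 = 0.211.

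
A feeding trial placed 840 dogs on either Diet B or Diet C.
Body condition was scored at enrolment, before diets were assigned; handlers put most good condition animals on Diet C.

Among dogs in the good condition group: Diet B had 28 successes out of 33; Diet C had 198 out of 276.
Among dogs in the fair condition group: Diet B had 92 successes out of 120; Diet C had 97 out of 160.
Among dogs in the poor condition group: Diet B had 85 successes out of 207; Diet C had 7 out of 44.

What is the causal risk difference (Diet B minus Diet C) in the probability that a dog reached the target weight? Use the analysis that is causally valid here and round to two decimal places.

+0.18

Since starting body condition is a pre-existing factor (not a product of the diet) and it affects the outcome on its own, it is a confounder. The stratified rates, not the pooled rate, identify the causal effect.
Adjusting over the population distribution of starting body condition: 0.368·(0.848−0.717) + 0.333·(0.767−0.606) + 0.299·(0.411−0.159) = +0.177.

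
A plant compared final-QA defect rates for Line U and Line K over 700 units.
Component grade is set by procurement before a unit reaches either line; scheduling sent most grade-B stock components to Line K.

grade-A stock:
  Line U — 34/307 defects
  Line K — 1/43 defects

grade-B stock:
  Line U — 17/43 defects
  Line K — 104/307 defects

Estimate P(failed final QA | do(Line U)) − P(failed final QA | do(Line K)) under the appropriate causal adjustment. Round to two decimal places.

The component grade-specific comparison favours Line K throughout, but the pooled figures favour Line U. The question is whether to condition on component grade.
Component grade satisfies the back-door criterion: it is not a descendant of the line, and it blocks the spurious path from line to outcome. Adjusting for it (i.e., using the within-component grade rates) gives the causal effect.
Adjusting over the population distribution of component grade: 0.500·(0.111−0.023) + 0.500·(0.395−0.339) = +0.072.

+0.07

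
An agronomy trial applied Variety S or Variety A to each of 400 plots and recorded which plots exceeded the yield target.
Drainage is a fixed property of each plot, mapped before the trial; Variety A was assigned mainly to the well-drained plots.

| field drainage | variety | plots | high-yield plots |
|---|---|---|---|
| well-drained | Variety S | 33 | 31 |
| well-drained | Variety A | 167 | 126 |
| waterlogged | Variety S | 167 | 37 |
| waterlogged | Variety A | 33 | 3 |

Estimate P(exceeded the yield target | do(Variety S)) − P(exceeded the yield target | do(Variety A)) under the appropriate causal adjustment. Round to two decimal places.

+0.16

Since field drainage is a pre-existing factor (not a product of the variety) and it affects the outcome on its own, it is a confounder. The stratified rates, not the pooled rate, identify the causal effect.
Adjusting over the population distribution of field drainage: 0.500·(0.939−0.754) + 0.500·(0.222−0.091) = +0.158.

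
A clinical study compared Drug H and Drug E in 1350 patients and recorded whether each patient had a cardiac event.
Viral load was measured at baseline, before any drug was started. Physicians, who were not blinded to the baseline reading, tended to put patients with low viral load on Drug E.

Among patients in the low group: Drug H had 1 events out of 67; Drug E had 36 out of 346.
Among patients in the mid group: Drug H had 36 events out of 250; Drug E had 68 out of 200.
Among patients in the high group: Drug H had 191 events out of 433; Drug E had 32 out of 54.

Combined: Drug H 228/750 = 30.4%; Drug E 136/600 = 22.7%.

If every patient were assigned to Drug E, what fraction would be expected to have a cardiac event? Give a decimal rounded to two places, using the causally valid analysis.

The stratified and pooled comparisons disagree (Drug H wins within each viral load; Drug E wins overall), so the answer turns on the causal role of viral load.
Viral load satisfies the back-door criterion: it is not a descendant of the drug, and it blocks the spurious path from drug to outcome. Adjusting for it (i.e., using the within-viral load rates) gives the causal effect.
Standardising Drug E to the population viral load mix: 0.306·36/346 + 0.333·68/200 + 0.361·32/54 = 0.359.

0.36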